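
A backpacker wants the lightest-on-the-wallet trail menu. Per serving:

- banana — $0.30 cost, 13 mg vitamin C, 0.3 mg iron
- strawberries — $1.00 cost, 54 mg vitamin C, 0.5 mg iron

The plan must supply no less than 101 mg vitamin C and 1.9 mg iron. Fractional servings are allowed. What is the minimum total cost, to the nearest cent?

$2.19

Compare the cost at each extreme point of the feasible region.
banana only: max(101/13, 1.9/0.3) = 7.769 servings → $2.33.
strawberries only: max(101/54, 1.9/0.5) = 3.8 servings → $3.80.
banana + strawberries with both tight: 5.371 servings and 0.5773 servings → $2.19.
The minimum over all feasible corners is $2.19.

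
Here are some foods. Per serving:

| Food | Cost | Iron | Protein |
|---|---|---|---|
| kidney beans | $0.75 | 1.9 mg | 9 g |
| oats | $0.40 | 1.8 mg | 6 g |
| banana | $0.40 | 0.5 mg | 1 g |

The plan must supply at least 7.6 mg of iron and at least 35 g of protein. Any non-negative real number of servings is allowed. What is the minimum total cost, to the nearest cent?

$2.33

An LP optimum is at a vertex; with two nutrient constraints at most two foods are used. Check each candidate.
kidney beans only: max(7.6/1.9, 35/9) = 4 servings → $3.00.
oats only: max(7.6/1.8, 35/6) = 5.833 servings → $2.33.
banana only: max(7.6/0.5, 35/1) = 35 servings → $14.00.
kidney beans + oats with both tight: 3.625 servings and 0.3958 servings → $2.88.
kidney beans + banana with both tight: 3.808 servings and 0.7308 servings → $3.15.
oats + banana: intersection lies outside the first quadrant.
The minimum over all feasible corners is $2.33.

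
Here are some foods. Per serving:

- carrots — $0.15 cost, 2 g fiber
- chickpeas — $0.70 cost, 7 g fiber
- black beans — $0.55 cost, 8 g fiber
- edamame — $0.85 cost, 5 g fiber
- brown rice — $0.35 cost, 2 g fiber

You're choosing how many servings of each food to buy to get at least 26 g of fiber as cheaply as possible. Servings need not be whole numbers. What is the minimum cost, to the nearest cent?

$1.79

Cost per g of fiber: black beans $0.0688, carrots $0.0750, chickpeas $0.1000, edamame $0.1700, brown rice $0.1750.
With no serving limits, use only black beans: 26 g / 8 g = 3.25 servings × $0.55 = $1.79.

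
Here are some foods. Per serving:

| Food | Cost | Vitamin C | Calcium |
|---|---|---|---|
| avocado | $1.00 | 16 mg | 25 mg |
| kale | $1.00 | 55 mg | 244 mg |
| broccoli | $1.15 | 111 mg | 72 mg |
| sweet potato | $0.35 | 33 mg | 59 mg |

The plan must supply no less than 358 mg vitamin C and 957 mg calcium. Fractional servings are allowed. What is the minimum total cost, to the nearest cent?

$4.70

avocado only: max(358/16, 957/25) = 38.28 servings → $38.28.
kale only: max(358/55, 957/244) = 6.509 servings → $6.51.
broccoli only: max(358/111, 957/72) = 13.29 servings → $15.29.
sweet potato only: max(358/33, 957/59) = 16.22 servings → $5.68.
avocado + kale with both tight: 13.73 servings and 2.516 servings → $16.24.
avocado + broccoli with both targets exact would need a negative amount; discard.
avocado + sweet potato: intersection lies outside the first quadrant.
kale + broccoli with both tight: 3.479 servings and 1.501 servings → $5.21.
kale + sweet potato with both tight: 2.176 servings and 7.222 servings → $4.70.
broccoli + sweet potato: intersection lies outside the first quadrant.
So the least-cost plan costs $4.70.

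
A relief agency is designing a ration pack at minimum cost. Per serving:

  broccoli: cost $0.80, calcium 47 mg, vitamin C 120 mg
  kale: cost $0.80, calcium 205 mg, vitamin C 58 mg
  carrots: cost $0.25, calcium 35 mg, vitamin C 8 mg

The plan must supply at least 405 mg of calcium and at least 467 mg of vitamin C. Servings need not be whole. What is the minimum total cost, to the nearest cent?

$3.62

Minimising a linear cost over {calcium ≥ 405, vitamin C ≥ 467, servings ≥ 0} — the optimum is at a vertex, using one or two foods.
broccoli only: max(405/47, 467/120) = 8.617 servings → $6.89.
kale only: max(405/205, 467/58) = 8.052 servings → $6.44.
carrots only: max(405/35, 467/8) = 58.38 servings → $14.59.
broccoli + kale with both tight: 3.303 servings and 1.218 servings → $3.62.
broccoli + carrots with both tight: 3.427 servings and 6.969 servings → $4.48.
kale + carrots: intersection lies outside the first quadrant.
Cheapest feasible corner: $3.62.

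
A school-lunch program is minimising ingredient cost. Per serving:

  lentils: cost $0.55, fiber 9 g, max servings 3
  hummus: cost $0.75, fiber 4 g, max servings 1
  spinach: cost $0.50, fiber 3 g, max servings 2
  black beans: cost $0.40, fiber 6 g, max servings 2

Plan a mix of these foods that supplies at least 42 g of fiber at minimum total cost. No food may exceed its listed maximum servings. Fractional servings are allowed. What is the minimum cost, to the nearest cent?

$2.95

Cost per g of fiber: lentils $0.0611, black beans $0.0667, spinach $0.1667, hummus $0.1875.
Take 3 servings of lentils: +27.0 g fiber for $1.65 (total $1.65, still need 15.0 g).
Take 2 servings of black beans: +12.0 g fiber for $0.80 (total $2.45, still need 3.0 g).
Take 1 serving of spinach: +3.0 g fiber for $0.50 (total $2.95, still need 0.0 g).
Filling from the cheapest source first is optimal under one linear minimum: $2.95.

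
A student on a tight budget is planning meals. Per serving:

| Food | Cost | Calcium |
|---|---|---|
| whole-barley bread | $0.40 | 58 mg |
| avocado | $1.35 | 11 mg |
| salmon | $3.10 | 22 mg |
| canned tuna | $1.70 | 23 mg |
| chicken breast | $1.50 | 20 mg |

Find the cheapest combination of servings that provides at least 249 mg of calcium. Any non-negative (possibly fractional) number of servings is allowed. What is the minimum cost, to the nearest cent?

Cost per mg of calcium: whole-barley bread $0.0069, canned tuna $0.0739, chicken breast $0.0750, avocado $0.1227, salmon $0.1409.
With no serving limits, use only whole-barley bread: 249 mg / 58 mg = 4.293 servings × $0.40 = $1.72.

$1.72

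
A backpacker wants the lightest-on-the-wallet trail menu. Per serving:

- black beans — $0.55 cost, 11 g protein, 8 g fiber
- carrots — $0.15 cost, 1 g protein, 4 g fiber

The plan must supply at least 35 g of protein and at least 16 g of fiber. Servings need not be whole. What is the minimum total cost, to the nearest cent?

black beans only: max(35/11, 16/8) = 3.182 servings → $1.75.
carrots only: max(35/1, 16/4) = 35 servings → $5.25.
black beans + carrots: intersection lies outside the first quadrant.
Cheapest feasible corner: $1.75.

$1.75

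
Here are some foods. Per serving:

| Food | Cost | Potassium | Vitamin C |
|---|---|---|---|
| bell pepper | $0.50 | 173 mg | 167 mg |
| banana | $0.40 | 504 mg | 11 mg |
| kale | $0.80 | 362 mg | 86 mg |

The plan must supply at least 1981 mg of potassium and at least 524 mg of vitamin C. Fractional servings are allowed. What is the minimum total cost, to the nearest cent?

Compare the cost at each extreme point of the feasible region.
bell pepper only: max(1981/173, 524/167) = 11.45 servings → $5.73.
banana only: max(1981/504, 524/11) = 47.64 servings → $19.05.
kale only: max(1981/362, 524/86) = 6.093 servings → $4.87.
bell pepper + banana with both tight: 2.945 servings and 2.92 servings → $2.64.
bell pepper + kale with both tight: 0.424 servings and 5.27 servings → $4.43.
banana + kale: the both-tight solution has a negative serving — not a feasible corner.
The minimum over all feasible corners is $2.64.

$2.64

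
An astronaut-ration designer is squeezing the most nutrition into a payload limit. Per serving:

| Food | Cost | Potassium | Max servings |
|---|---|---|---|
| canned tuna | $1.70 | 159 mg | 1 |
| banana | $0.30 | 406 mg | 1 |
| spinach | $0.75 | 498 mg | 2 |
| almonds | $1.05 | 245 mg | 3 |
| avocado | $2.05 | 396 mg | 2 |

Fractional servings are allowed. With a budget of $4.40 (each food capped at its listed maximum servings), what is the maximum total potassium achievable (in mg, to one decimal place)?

2008.7 mg

Potassium per dollar: banana 1353, spinach 664, almonds 233.3, avocado 193.2, canned tuna 93.53.
Take 1 serving of banana: spends $0.30, +406.0 mg potassium (running total 406.0 mg).
Take 2 servings of spinach: spends $1.50, +996.0 mg potassium (running total 1402.0 mg).
Take 2.476 servings of almonds: spends $2.60, +606.7 mg potassium (running total 2008.7 mg).
Greedy by best ratio exhausts the cost allowance optimally: 2008.7 mg.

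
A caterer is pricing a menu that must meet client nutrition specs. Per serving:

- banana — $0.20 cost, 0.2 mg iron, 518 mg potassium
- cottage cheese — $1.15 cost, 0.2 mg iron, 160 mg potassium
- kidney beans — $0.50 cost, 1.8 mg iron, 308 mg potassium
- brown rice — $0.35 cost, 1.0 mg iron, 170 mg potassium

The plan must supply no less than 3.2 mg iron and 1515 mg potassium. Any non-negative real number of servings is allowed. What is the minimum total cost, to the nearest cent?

Minimising a linear cost over {iron ≥ 3.2, potassium ≥ 1515, servings ≥ 0} — the optimum is at a vertex, using one or two foods.
banana only: max(3.2/0.2, 1515/518) = 16 servings → $3.20.
cottage cheese only: max(3.2/0.2, 1515/160) = 16 servings → $18.40.
kidney beans only: max(3.2/1.8, 1515/308) = 4.919 servings → $2.46.
brown rice only: max(3.2/1.0, 1515/170) = 8.912 servings → $3.12.
banana + cottage cheese: intersection lies outside the first quadrant.
banana + kidney beans with both tight: 2 servings and 1.556 servings → $1.18.
banana + brown rice with both tight: 2.006 servings and 2.799 servings → $1.38.
cottage cheese + kidney beans with both tight: 7.692 servings and 0.9231 servings → $9.31.
cottage cheese + brown rice with both tight: 7.706 servings and 1.659 servings → $9.44.
kidney beans + brown rice: intersection lies outside the first quadrant.
The minimum over all feasible corners is $1.18.

$1.18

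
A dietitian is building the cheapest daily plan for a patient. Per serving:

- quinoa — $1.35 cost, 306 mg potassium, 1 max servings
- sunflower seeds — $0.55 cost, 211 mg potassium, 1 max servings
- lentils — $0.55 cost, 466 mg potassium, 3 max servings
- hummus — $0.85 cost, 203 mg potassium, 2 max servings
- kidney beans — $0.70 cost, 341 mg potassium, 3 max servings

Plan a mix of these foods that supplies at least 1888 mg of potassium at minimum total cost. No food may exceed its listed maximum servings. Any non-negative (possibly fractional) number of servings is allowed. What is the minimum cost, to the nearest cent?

$2.66

Cost per mg of potassium: lentils $0.0012, kidney beans $0.0021, sunflower seeds $0.0026, hummus $0.0042, quinoa $0.0044.
Take 3 servings of lentils: +1398.0 mg potassium for $1.65 (total $1.65, still need 490.0 mg).
Take 1.437 servings of kidney beans: +490.0 mg potassium for $1.01 (total $2.66, still need 0.0 mg).
Filling from the cheapest source first is optimal under one linear minimum: $2.66.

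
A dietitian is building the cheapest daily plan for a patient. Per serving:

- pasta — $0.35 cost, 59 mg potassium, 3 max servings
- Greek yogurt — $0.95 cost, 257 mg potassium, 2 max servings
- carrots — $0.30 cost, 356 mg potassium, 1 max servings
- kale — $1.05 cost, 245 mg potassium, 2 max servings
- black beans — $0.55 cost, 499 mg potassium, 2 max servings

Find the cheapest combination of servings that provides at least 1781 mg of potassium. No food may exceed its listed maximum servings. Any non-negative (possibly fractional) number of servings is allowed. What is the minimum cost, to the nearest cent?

Cost per mg of potassium: carrots $0.0008, black beans $0.0011, Greek yogurt $0.0037, kale $0.0043, pasta $0.0059.
Take 1 serving of carrots: +356.0 mg potassium for $0.30 (total $0.30, still need 1425.0 mg).
Take 2 servings of black beans: +998.0 mg potassium for $1.10 (total $1.40, still need 427.0 mg).
Take 1.661 servings of Greek yogurt: +427.0 mg potassium for $1.58 (total $2.98, still need 0.0 mg).
Filling from the cheapest source first is optimal under one linear minimum: $2.98.

$2.98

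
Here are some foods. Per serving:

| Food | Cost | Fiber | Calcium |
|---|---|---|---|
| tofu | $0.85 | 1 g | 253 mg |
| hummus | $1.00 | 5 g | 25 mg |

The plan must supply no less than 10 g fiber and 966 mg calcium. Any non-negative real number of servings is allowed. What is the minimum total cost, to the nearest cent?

tofu only: max(10/1, 966/253) = 10 servings → $8.50.
hummus only: max(10/5, 966/25) = 38.64 servings → $38.64.
tofu + hummus with both tight: 3.694 servings and 1.261 servings → $4.40.
The minimum over all feasible corners is $4.40.

$4.40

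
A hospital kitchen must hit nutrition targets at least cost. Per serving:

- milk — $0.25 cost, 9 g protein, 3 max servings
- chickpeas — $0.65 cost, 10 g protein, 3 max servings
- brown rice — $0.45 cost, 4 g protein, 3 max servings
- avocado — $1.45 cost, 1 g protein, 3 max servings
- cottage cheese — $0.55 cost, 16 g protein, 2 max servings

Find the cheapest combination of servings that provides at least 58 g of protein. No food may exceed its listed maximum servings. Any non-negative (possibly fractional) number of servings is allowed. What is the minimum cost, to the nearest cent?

Cost per g of protein: milk $0.0278, cottage cheese $0.0344, chickpeas $0.0650, brown rice $0.1125, avocado $1.4500.
Take 3 servings of milk: +27.0 g protein for $0.75 (total $0.75, still need 31.0 g).
Take 1.938 servings of cottage cheese: +31.0 g protein for $1.07 (total $1.82, still need 0.0 g).
Filling from the cheapest source first is optimal under one linear minimum: $1.82.

$1.82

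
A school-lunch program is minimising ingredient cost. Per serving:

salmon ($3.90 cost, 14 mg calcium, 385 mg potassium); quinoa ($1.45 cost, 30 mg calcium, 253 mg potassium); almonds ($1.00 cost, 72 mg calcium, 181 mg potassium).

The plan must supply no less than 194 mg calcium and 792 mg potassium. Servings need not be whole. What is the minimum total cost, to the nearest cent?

$4.38

This is a tiny linear program; its minimum lies at a vertex of the feasible set. List the vertices and price them.
salmon only: max(194/14, 792/385) = 13.86 servings → $54.04.
quinoa only: max(194/30, 792/253) = 6.467 servings → $9.38.
almonds only: max(194/72, 792/181) = 4.376 servings → $4.38.
salmon + quinoa with both targets exact would need a negative amount; discard.
salmon + almonds with both tight: 0.8699 servings and 2.525 servings → $5.92.
quinoa + almonds with both tight: 1.714 servings and 1.98 servings → $4.47.
Cheapest feasible corner: $4.38.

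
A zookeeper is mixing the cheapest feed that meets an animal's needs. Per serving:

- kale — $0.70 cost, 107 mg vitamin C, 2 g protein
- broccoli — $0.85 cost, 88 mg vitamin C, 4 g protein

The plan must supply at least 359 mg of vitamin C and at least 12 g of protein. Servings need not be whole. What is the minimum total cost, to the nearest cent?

An LP optimum is at a vertex; with two nutrient constraints at most two foods are used. Check each candidate.
kale only: max(359/107, 12/2) = 6 servings → $4.20.
broccoli only: max(359/88, 12/4) = 4.08 servings → $3.47.
kale + broccoli with both tight: 1.508 servings and 2.246 servings → $2.96.
Cheapest feasible corner: $2.96.

$2.96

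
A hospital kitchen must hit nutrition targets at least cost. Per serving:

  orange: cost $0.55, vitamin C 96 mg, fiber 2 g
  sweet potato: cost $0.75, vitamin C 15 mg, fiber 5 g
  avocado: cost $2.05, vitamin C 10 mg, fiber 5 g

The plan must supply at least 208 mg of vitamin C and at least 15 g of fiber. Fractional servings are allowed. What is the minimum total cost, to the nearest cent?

With two linear requirements the optimum uses one or two foods; enumerate the corners.
orange only: max(208/96, 15/2) = 7.5 servings → $4.12.
sweet potato only: max(208/15, 15/5) = 13.87 servings → $10.40.
avocado only: max(208/10, 15/5) = 20.8 servings → $42.64.
orange + sweet potato with both tight: 1.811 servings and 2.276 servings → $2.70.
orange + avocado with both tight: 1.935 servings and 2.226 servings → $5.63.
sweet potato + avocado: the both-tight solution has a negative serving — not a feasible corner.
Cheapest feasible corner: $2.70.

$2.70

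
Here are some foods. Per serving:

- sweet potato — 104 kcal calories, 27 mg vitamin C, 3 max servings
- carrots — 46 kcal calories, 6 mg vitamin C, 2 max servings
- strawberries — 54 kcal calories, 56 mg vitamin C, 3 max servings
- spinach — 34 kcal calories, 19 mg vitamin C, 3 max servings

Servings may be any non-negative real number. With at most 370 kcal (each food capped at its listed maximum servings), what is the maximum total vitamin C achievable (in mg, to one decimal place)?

Vitamin C per kcal: strawberries 1.037, spinach 0.5588, sweet potato 0.2596, carrots 0.1304.
Take 3 servings of strawberries: uses 162 kcal, +168.0 mg vitamin C (running total 168.0 mg).
Take 3 servings of spinach: uses 102 kcal, +57.0 mg vitamin C (running total 225.0 mg).
Take 1.019 servings of sweet potato: uses 106 kcal, +27.5 mg vitamin C (running total 252.5 mg).
Greedy by best ratio exhausts the calories allowance optimally: 252.5 mg.

252.5 mg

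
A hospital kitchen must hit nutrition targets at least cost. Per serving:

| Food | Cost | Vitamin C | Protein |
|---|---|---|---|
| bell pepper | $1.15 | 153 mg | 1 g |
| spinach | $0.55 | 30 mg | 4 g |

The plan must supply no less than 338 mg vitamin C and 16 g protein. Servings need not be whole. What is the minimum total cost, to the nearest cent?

A basic optimal solution has at most two foods positive. Try each food alone and each pair with both targets met exactly.
bell pepper only: max(338/153, 16/1) = 16 servings → $18.40.
spinach only: max(338/30, 16/4) = 11.27 servings → $6.20.
bell pepper + spinach with both tight: 1.498 servings and 3.625 servings → $3.72.
Cheapest feasible corner: $3.72.

$3.72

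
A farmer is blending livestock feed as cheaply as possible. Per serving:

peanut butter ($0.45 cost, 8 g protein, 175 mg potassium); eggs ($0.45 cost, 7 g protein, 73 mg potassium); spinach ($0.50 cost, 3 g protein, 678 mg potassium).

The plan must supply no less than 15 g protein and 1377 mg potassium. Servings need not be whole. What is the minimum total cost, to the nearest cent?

$1.41

An LP optimum is at a vertex; with two nutrient constraints at most two foods are used. Check each candidate.
peanut butter only: max(15/8, 1377/175) = 7.869 servings → $3.54.
eggs only: max(15/7, 1377/73) = 18.86 servings → $8.49.
spinach only: max(15/3, 1377/678) = 5 servings → $2.50.
peanut butter + eggs with both targets exact would need a negative amount; discard.
peanut butter + spinach with both tight: 1.233 servings and 1.713 servings → $1.41.
eggs + spinach with both tight: 1.334 servings and 1.887 servings → $1.54.
So the least-cost plan costs $1.41.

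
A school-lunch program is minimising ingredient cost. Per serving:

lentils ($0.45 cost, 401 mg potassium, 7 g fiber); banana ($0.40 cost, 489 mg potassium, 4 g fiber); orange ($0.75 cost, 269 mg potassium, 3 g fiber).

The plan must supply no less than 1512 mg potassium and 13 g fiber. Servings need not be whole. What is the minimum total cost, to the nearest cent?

At the optimum either one food covers both requirements or two foods hit both targets exactly; no other combination can be cheaper.
lentils only: max(1512/401, 13/7) = 3.771 servings → $1.70.
banana only: max(1512/489, 13/4) = 3.25 servings → $1.30.
orange only: max(1512/269, 13/3) = 5.621 servings → $4.22.
lentils + banana with both tight: 0.1699 servings and 2.953 servings → $1.26.
lentils + orange: intersection lies outside the first quadrant.
banana + orange with both tight: 2.657 servings and 0.7903 servings → $1.66.
So the least-cost plan costs $1.26.

$1.26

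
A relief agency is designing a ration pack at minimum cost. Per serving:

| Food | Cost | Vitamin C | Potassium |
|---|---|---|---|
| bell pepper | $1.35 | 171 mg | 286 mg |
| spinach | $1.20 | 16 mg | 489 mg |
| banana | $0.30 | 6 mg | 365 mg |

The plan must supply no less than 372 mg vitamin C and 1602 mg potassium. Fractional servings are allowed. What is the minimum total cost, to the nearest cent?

For a min-cost LP with two ≥-constraints, a basic feasible solution has at most two positive variables.
bell pepper only: max(372/171, 1602/286) = 5.601 servings → $7.56.
spinach only: max(372/16, 1602/489) = 23.25 servings → $27.90.
banana only: max(372/6, 1602/365) = 62 servings → $18.60.
bell pepper + spinach with both tight: 1.977 servings and 2.12 servings → $5.21.
bell pepper + banana with both tight: 2.079 servings and 2.76 servings → $3.63.
spinach + banana: the both-tight solution has a negative serving — not a feasible corner.
Cheapest feasible corner: $3.63.

$3.63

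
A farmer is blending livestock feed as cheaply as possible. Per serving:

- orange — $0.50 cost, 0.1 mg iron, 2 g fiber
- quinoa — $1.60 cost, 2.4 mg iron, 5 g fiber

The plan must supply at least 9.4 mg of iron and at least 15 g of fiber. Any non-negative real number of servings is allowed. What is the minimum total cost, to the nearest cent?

At the optimum either one food covers both requirements or two foods hit both targets exactly; no other combination can be cheaper.
orange only: max(9.4/0.1, 15/2) = 94 servings → $47.00.
quinoa only: max(9.4/2.4, 15/5) = 3.917 servings → $6.27.
orange + quinoa with both targets exact would need a negative amount; discard.
The minimum over all feasible corners is $6.27.

$6.27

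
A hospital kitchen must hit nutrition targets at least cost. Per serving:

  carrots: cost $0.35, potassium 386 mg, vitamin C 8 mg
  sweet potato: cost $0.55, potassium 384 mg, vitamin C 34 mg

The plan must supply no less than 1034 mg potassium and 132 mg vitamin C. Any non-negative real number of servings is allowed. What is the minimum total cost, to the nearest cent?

$2.14

Compare the cost at each extreme point of the feasible region.
carrots only: max(1034/386, 132/8) = 16.5 servings → $5.78.
sweet potato only: max(1034/384, 132/34) = 3.882 servings → $2.14.
carrots + sweet potato: intersection lies outside the first quadrant.
So the least-cost plan costs $2.14.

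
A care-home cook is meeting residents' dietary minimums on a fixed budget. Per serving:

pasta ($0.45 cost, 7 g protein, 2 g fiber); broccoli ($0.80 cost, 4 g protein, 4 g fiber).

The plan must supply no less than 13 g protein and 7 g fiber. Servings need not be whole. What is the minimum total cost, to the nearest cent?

$1.46

Minimising a linear cost over {protein ≥ 13, fiber ≥ 7, servings ≥ 0} — the optimum is at a vertex, using one or two foods.
pasta only: max(13/7, 7/2) = 3.5 servings → $1.57.
broccoli only: max(13/4, 7/4) = 3.25 servings → $2.60.
pasta + broccoli with both tight: 1.2 servings and 1.15 servings → $1.46.
Cheapest feasible corner: $1.46.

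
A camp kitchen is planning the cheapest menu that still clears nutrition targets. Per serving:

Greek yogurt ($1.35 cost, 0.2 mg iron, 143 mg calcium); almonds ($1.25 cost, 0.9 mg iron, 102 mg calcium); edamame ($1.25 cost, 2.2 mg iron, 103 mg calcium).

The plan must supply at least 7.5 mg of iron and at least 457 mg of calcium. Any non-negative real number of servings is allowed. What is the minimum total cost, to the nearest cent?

Greek yogurt only: max(7.5/0.2, 457/143) = 37.5 servings → $50.62.
almonds only: max(7.5/0.9, 457/102) = 8.333 servings → $10.42.
edamame only: max(7.5/2.2, 457/103) = 4.437 servings → $5.55.
Greek yogurt + almonds: the both-tight solution has a negative serving — not a feasible corner.
Greek yogurt + edamame with both tight: 0.7922 servings and 3.337 servings → $5.24.
almonds + edamame with both tight: 1.768 servings and 2.686 servings → $5.57.
Cheapest feasible corner: $5.24.

$5.24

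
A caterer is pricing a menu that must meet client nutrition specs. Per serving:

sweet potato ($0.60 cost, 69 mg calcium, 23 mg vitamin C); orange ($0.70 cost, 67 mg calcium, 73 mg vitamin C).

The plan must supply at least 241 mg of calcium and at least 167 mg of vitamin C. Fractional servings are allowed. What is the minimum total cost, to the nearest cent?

$2.30

sweet potato only: max(241/69, 167/23) = 7.261 servings → $4.36.
orange only: max(241/67, 167/73) = 3.597 servings → $2.52.
sweet potato + orange with both tight: 1.832 servings and 1.711 servings → $2.30.
The minimum over all feasible corners is $2.30.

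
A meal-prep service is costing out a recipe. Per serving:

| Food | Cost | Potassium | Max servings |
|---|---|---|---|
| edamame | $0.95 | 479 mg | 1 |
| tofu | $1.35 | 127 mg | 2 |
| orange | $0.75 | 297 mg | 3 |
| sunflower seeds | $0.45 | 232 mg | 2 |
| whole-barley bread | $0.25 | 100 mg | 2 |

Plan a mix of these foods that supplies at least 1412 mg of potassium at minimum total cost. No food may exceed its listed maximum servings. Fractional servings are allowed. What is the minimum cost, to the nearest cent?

$3.03

Cost per mg of potassium: sunflower seeds $0.0019, edamame $0.0020, whole-barley bread $0.0025, orange $0.0025, tofu $0.0106.
Take 2 servings of sunflower seeds: +464.0 mg potassium for $0.90 (total $0.90, still need 948.0 mg).
Take 1 serving of edamame: +479.0 mg potassium for $0.95 (total $1.85, still need 469.0 mg).
Take 2 servings of whole-barley bread: +200.0 mg potassium for $0.50 (total $2.35, still need 269.0 mg).
Take 0.9057 servings of orange: +269.0 mg potassium for $0.68 (total $3.03, still need 0.0 mg).
Greedy by cheapest-per-mg is optimal for a single linear constraint, so the minimum cost is $3.03.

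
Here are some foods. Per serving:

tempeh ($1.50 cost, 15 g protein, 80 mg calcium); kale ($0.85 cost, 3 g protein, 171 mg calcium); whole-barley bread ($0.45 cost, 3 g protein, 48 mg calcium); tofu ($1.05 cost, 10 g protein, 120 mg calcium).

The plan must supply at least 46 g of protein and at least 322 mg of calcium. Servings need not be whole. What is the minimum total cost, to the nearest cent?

$4.66

At the optimum either one food covers both requirements or two foods hit both targets exactly; no other combination can be cheaper.
tempeh only: max(46/15, 322/80) = 4.025 servings → $6.04.
kale only: max(46/3, 322/171) = 15.33 servings → $13.03.
whole-barley bread only: max(46/3, 322/48) = 15.33 servings → $6.90.
tofu only: max(46/10, 322/120) = 4.6 servings → $4.83.
tempeh + kale with both tight: 2.968 servings and 0.4946 servings → $4.87.
tempeh + whole-barley bread with both tight: 2.587 servings and 2.396 servings → $4.96.
tempeh + tofu with both tight: 2.3 servings and 1.15 servings → $4.66.
kale + whole-barley bread with both targets exact would need a negative amount; discard.
kale + tofu: intersection lies outside the first quadrant.
whole-barley bread + tofu: the both-tight solution has a negative serving — not a feasible corner.
So the least-cost plan costs $4.66.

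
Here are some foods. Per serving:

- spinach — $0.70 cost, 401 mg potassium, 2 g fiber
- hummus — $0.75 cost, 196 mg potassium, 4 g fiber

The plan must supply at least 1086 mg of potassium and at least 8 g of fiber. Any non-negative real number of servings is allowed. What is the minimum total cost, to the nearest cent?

$2.24

This is a tiny linear program; its minimum lies at a vertex of the feasible set. List the vertices and price them.
spinach only: max(1086/401, 8/2) = 4 servings → $2.80.
hummus only: max(1086/196, 8/4) = 5.541 servings → $4.16.
spinach + hummus with both tight: 2.29 servings and 0.8548 servings → $2.24.
The minimum over all feasible corners is $2.24.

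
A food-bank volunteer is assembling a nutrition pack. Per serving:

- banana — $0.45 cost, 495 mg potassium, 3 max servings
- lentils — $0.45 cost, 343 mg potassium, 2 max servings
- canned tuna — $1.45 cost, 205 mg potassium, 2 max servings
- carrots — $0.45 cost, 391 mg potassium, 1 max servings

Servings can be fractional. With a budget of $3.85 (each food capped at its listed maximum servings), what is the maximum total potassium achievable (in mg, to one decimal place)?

Potassium per dollar: banana 1100, carrots 868.9, lentils 762.2, canned tuna 141.4.
Take 3 servings of banana: spends $1.35, +1485.0 mg potassium (running total 1485.0 mg).
Take 1 serving of carrots: spends $0.45, +391.0 mg potassium (running total 1876.0 mg).
Take 2 servings of lentils: spends $0.90, +686.0 mg potassium (running total 2562.0 mg).
Take 0.7931 servings of canned tuna: spends $1.15, +162.6 mg potassium (running total 2724.6 mg).
Greedy by best ratio exhausts the cost allowance optimally: 2724.6 mg.

2724.6 mg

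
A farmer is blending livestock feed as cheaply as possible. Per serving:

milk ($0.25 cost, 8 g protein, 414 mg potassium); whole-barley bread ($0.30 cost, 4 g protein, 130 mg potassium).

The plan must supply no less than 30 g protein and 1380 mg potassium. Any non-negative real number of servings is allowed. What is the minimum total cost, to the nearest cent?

At the optimum either one food covers both requirements or two foods hit both targets exactly; no other combination can be cheaper.
milk only: max(30/8, 1380/414) = 3.75 servings → $0.94.
whole-barley bread only: max(30/4, 1380/130) = 10.62 servings → $3.18.
milk + whole-barley bread with both tight: 2.63 servings and 2.24 servings → $1.33.
So the least-cost plan costs $0.94.

$0.94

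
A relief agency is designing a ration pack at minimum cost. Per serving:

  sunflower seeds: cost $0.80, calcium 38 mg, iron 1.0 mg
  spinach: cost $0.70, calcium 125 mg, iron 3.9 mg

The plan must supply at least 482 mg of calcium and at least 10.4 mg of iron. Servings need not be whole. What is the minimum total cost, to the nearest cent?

This is a tiny linear program; its minimum lies at a vertex of the feasible set. List the vertices and price them.
sunflower seeds only: max(482/38, 10.4/1.0) = 12.68 servings → $10.15.
spinach only: max(482/125, 10.4/3.9) = 3.856 servings → $2.70.
sunflower seeds + spinach: intersection lies outside the first quadrant.
Cheapest feasible corner: $2.70.

$2.70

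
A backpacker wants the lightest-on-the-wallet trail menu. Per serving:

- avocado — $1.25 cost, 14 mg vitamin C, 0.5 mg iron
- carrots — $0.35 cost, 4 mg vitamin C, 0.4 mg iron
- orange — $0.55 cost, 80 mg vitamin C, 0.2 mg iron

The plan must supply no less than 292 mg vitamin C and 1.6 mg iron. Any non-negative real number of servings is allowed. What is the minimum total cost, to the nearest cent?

An LP optimum is at a vertex; with two nutrient constraints at most two foods are used. Check each candidate.
avocado only: max(292/14, 1.6/0.5) = 20.86 servings → $26.07.
carrots only: max(292/4, 1.6/0.4) = 73 servings → $25.55.
orange only: max(292/80, 1.6/0.2) = 8 servings → $4.40.
avocado + carrots: the both-tight solution has a negative serving — not a feasible corner.
avocado + orange with both tight: 1.871 servings and 3.323 servings → $4.17.
carrots + orange with both tight: 2.231 servings and 3.538 servings → $2.73.
So the least-cost plan costs $2.73.

$2.73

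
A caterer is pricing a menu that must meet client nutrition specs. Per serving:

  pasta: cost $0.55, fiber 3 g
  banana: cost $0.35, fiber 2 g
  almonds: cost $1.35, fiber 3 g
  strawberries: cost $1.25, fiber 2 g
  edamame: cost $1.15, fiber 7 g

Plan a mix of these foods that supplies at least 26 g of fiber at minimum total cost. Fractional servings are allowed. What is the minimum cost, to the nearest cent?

Cost per g of fiber: edamame $0.1643, banana $0.1750, pasta $0.1833, almonds $0.4500, strawberries $0.6250.
With no serving limits, use only edamame: 26 g / 7 g = 3.714 servings × $1.15 = $4.27.

$4.27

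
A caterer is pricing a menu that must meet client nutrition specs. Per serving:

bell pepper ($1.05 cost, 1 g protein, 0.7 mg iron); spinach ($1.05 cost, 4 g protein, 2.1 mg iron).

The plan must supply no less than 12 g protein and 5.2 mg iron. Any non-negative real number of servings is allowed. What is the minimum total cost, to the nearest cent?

$3.15

Two binding constraints pin down two serving amounts, so the optimal mix uses at most two foods. The candidates are each food alone (scaled to the tighter of protein/iron) and each pair with both constraints tight.
bell pepper only: max(12/1, 5.2/0.7) = 12 servings → $12.60.
spinach only: max(12/4, 5.2/2.1) = 3 servings → $3.15.
bell pepper + spinach: intersection lies outside the first quadrant.
The minimum over all feasible corners is $3.15.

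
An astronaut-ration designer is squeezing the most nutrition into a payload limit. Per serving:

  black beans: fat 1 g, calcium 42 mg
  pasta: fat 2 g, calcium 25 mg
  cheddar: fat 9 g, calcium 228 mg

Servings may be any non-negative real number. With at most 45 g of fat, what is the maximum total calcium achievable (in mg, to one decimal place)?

1890.0 mg

Calcium per g fat: black beans 42, cheddar 25.33, pasta 12.5.
With no serving limits, spend the whole fat allowance on black beans: 45 g / 1 g × 42 mg = 1890.0 mg.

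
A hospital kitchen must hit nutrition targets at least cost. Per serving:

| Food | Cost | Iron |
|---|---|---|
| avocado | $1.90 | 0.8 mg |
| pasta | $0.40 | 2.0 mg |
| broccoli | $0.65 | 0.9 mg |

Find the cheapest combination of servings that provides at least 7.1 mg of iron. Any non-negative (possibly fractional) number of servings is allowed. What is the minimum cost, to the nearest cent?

Cost per mg of iron: pasta $0.2000, broccoli $0.7222, avocado $2.3750.
With no serving limits, use only pasta: 7.1 mg / 2.0 mg = 3.55 servings × $0.40 = $1.42.

$1.42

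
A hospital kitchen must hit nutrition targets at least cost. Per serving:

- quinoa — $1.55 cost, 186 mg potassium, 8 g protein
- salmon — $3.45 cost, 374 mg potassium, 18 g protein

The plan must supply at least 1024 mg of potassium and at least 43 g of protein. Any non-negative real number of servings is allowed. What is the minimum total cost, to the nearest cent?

$8.53

Minimising a linear cost over {potassium ≥ 1024, protein ≥ 43, servings ≥ 0} — the optimum is at a vertex, using one or two foods.
quinoa only: max(1024/186, 43/8) = 5.505 servings → $8.53.
salmon only: max(1024/374, 43/18) = 2.738 servings → $9.45.
quinoa + salmon: intersection lies outside the first quadrant.
The minimum over all feasible corners is $8.53.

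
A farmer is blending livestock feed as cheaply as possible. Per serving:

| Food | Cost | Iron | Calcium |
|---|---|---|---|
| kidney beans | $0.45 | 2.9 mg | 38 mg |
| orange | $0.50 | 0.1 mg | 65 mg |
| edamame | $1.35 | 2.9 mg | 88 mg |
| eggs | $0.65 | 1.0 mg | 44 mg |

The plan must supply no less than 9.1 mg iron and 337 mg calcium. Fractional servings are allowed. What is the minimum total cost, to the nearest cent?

$3.07

kidney beans only: max(9.1/2.9, 337/38) = 8.868 servings → $3.99.
orange only: max(9.1/0.1, 337/65) = 91 servings → $45.50.
edamame only: max(9.1/2.9, 337/88) = 3.83 servings → $5.17.
eggs only: max(9.1/1.0, 337/44) = 9.1 servings → $5.92.
kidney beans + orange with both tight: 3.02 servings and 3.419 servings → $3.07.
kidney beans + edamame: the both-tight solution has a negative serving — not a feasible corner.
kidney beans + eggs with both tight: 0.7076 servings and 7.048 servings → $4.90.
orange + edamame with both tight: 0.9822 servings and 3.104 servings → $4.68.
orange + eggs: the both-tight solution has a negative serving — not a feasible corner.
edamame + eggs with both tight: 1.601 servings and 4.457 servings → $5.06.
The minimum over all feasible corners is $3.07.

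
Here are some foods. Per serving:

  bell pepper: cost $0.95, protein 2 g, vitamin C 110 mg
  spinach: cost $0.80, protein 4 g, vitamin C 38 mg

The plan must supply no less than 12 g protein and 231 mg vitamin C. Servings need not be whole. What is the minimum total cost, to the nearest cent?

The cheapest plan sits at a corner of the feasible region — with two constraints it uses at most two foods.
bell pepper only: max(12/2, 231/110) = 6 servings → $5.70.
spinach only: max(12/4, 231/38) = 6.079 servings → $4.86.
bell pepper + spinach with both tight: 1.286 servings and 2.357 servings → $3.11.
So the least-cost plan costs $3.11.

$3.11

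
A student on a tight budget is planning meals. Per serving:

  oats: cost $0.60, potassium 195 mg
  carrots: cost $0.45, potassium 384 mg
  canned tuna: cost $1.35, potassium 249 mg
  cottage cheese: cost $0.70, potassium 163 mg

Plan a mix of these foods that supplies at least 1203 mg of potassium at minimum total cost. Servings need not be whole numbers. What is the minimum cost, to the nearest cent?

Cost per mg of potassium: carrots $0.0012, oats $0.0031, cottage cheese $0.0043, canned tuna $0.0054.
With no serving limits, use only carrots: 1203 mg / 384 mg = 3.133 servings × $0.45 = $1.41.

$1.41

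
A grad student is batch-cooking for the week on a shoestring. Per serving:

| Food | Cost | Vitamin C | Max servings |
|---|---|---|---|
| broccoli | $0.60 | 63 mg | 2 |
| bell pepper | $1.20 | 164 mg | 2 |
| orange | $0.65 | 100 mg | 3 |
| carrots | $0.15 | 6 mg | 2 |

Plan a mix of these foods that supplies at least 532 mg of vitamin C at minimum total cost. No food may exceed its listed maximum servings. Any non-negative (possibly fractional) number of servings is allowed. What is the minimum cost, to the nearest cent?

Cost per mg of vitamin C: orange $0.0065, bell pepper $0.0073, broccoli $0.0095, carrots $0.0250.
Take 3 servings of orange: +300.0 mg vitamin C for $1.95 (total $1.95, still need 232.0 mg).
Take 1.415 servings of bell pepper: +232.0 mg vitamin C for $1.70 (total $3.65, still need 0.0 mg).
Greedy by cheapest-per-mg is optimal for a single linear constraint, so the minimum cost is $3.65.

$3.65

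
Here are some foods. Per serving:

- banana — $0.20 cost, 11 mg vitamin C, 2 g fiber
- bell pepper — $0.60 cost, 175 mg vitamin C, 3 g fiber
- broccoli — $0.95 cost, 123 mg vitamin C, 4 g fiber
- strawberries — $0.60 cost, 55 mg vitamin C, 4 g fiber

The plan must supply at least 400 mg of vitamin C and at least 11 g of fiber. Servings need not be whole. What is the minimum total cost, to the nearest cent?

$1.74

With two linear requirements the optimum uses one or two foods; enumerate the corners.
banana only: max(400/11, 11/2) = 36.36 servings → $7.27.
bell pepper only: max(400/175, 11/3) = 3.667 servings → $2.20.
broccoli only: max(400/123, 11/4) = 3.252 servings → $3.09.
strawberries only: max(400/55, 11/4) = 7.273 servings → $4.36.
banana + bell pepper with both tight: 2.287 servings and 2.142 servings → $1.74.
banana + broccoli: the both-tight solution has a negative serving — not a feasible corner.
banana + strawberries: intersection lies outside the first quadrant.
bell pepper + broccoli with both tight: 0.7462 servings and 2.19 servings → $2.53.
bell pepper + strawberries with both tight: 1.86 servings and 1.355 servings → $1.93.
broccoli + strawberries: intersection lies outside the first quadrant.
So the least-cost plan costs $1.74.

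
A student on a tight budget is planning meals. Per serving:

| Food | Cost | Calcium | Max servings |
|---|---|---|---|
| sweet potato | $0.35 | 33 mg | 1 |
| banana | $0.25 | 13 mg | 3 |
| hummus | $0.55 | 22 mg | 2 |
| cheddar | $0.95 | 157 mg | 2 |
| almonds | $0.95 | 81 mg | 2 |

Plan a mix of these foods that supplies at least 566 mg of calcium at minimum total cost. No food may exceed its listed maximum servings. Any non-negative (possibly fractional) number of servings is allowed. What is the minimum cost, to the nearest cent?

Cost per mg of calcium: cheddar $0.0061, sweet potato $0.0106, almonds $0.0117, banana $0.0192, hummus $0.0250.
Take 2 servings of cheddar: +314.0 mg calcium for $1.90 (total $1.90, still need 252.0 mg).
Take 1 serving of sweet potato: +33.0 mg calcium for $0.35 (total $2.25, still need 219.0 mg).
Take 2 servings of almonds: +162.0 mg calcium for $1.90 (total $4.15, still need 57.0 mg).
Take 3 servings of banana: +39.0 mg calcium for $0.75 (total $4.90, still need 18.0 mg).
Take 0.8182 servings of hummus: +18.0 mg calcium for $0.45 (total $5.35, still need 0.0 mg).
Filling from the cheapest source first is optimal under one linear minimum: $5.35.

$5.35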